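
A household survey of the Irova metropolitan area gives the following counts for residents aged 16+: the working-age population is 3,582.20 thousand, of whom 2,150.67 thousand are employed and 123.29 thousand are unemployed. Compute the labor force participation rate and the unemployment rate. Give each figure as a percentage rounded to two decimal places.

Labor force = employed + unemployed = 2,150.67 + 123.29 = 2,273.96 thousand.
Unemployment rate = 123.29 / 2,273.96 = 5.42%.
Labor force participation rate = 2,273.96 / 3,582.20 = 63.48%.

Labor force participation rate ≈ 63.48%; unemployment rate ≈ 5.42%.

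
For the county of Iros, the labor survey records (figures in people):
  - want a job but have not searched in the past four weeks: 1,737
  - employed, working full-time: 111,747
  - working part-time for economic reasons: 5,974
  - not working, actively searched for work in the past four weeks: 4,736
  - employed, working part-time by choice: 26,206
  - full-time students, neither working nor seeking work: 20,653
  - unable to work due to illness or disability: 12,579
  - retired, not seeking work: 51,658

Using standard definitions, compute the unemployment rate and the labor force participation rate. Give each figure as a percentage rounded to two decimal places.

Unemployment rate ≈ 3.19%; labor force participation rate ≈ 63.18%.

Employed = 111,747 + 5,974 + 26,206 = 143,927 (anyone who worked, including part-time for economic reasons, counts as employed).
Unemployed = 4,736.
Labor force = 143,927 + 4,736 = 148,663.
Not in labor force = 1,737 + 20,653 + 12,579 + 51,658 = 86,627 (those not working and not actively searching are outside the labor force — including those who want a job but have given up searching).
Civilian working-age population = 148,663 + 86,627 = 235,290.
Unemployment rate = 4,736 / 148,663 = 3.19%.
Labor force participation rate = 148,663 / 235,290 = 63.18%.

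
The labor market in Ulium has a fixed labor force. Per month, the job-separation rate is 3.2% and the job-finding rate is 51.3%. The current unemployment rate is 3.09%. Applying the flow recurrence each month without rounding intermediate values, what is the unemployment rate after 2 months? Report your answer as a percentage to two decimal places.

Unemployment rate after two months ≈ 5.30%.

With a fixed labor force, u_{t+1} = u_t + s·(1−u_t) − f·u_t = u_t·(1−s−f) + s.
Here 1−s−f = 0.455 and s = 0.032.
u_1 = 0.030900 × 0.455 + 0.032 = 0.046060.
u_2 = 0.046060 × 0.455 + 0.032 = 0.052957.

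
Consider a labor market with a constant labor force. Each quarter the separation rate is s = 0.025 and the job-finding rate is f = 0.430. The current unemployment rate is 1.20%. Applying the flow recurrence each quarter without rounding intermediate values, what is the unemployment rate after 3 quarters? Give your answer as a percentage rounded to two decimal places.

With a fixed labor force, u_{t+1} = u_t + s·(1−u_t) − f·u_t = u_t·(1−s−f) + s.
Here 1−s−f = 0.545 and s = 0.025.
u_1 = 0.012000 × 0.545 + 0.025 = 0.031540.
u_2 = 0.031540 × 0.545 + 0.025 = 0.042189.
u_3 = 0.042189 × 0.545 + 0.025 = 0.047993.

Unemployment rate after three quarters ≈ 4.80%.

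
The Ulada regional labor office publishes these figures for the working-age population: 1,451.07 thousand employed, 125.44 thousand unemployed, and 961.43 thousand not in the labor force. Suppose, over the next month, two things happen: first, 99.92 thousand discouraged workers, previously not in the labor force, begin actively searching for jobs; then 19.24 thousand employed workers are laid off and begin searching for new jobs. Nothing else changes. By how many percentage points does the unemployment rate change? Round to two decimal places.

Initially, labor force = 1,451.07 + 125.44 = 1,576.51 thousand, so u = 125.44/1,576.51 = 7.96%.
After the first change, unemployed and labor force both rise by 99.92 → E = 1,451.07, U = 225.36, labor force = 1,676.43 thousand.
After the second change, employed falls and unemployed rises by 19.24; labor force unchanged → E = 1,431.83, U = 244.60, labor force = 1,676.43 thousand.
New unemployment rate = 244.60 / 1,676.43 = 14.59%.
Change = 14.59% − 7.96% = +6.63 percentage points.

The unemployment rate changes by +6.63 percentage points.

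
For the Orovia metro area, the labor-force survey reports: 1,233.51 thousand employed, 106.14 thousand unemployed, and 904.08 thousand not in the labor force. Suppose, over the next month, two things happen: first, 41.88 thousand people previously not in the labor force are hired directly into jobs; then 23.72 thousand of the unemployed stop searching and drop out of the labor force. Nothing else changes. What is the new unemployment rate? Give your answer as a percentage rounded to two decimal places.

New unemployment rate ≈ 6.07%.

Initially, labor force = 1,233.51 + 106.14 = 1,339.65 thousand, so u = 106.14/1,339.65 = 7.92%.
After the first change, employed and labor force both rise by 41.88; unemployed unchanged → E = 1,275.39, U = 106.14, labor force = 1,381.53 thousand.
After the second change, unemployed and labor force both fall by 23.72 → E = 1,275.39, U = 82.42, labor force = 1,357.81 thousand.
New unemployment rate = 82.42 / 1,357.81 = 6.07%.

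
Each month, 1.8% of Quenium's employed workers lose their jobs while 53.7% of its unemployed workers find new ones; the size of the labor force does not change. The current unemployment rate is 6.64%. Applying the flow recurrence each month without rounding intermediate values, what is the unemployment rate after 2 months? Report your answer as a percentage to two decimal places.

With a fixed labor force, u_{t+1} = u_t + s·(1−u_t) − f·u_t = u_t·(1−s−f) + s.
Here 1−s−f = 0.445 and s = 0.018.
u_1 = 0.066400 × 0.445 + 0.018 = 0.047548.
u_2 = 0.047548 × 0.445 + 0.018 = 0.039159.

Unemployment rate after two months ≈ 3.92%.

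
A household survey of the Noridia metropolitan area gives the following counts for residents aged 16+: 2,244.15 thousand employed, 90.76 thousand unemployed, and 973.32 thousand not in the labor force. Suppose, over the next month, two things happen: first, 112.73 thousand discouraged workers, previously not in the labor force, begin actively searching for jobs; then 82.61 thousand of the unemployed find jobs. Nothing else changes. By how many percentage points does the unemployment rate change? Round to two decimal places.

The unemployment rate changes by +1.05 percentage points.

Initially, labor force = 2,244.15 + 90.76 = 2,334.91 thousand, so u = 90.76/2,334.91 = 3.89%.
After the first change, unemployed and labor force both rise by 112.73 → E = 2,244.15, U = 203.49, labor force = 2,447.64 thousand.
After the second change, unemployed falls and employed rises by 82.61; labor force unchanged → E = 2,326.76, U = 120.88, labor force = 2,447.64 thousand.
New unemployment rate = 120.88 / 2,447.64 = 4.94%.
Change = 4.94% − 3.89% = +1.05 percentage points.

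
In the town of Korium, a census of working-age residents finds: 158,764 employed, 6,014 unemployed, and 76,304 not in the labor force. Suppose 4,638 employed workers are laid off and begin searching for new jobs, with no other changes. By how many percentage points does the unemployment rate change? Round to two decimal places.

Initially, labor force = 158,764 + 6,014 = 164,778, so u = 6,014/164,778 = 3.65%.
After the change, employed falls and unemployed rises by 4,638; labor force unchanged → E = 154,126, U = 10,652, labor force = 164,778.
New unemployment rate = 10,652 / 164,778 = 6.46%.
Change = 6.46% − 3.65% = +2.81 percentage points.

The unemployment rate changes by +2.81 percentage points.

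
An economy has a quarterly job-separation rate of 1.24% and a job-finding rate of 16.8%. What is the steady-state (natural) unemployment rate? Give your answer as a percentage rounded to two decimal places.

At steady state the flows balance: s·E = f·U, so U/(E+U) = s/(s+f).
u* = 1.24 / (1.24 + 16.8) = 1.24 / 18.04 = 6.87%.

Steady-state unemployment rate ≈ 6.87%.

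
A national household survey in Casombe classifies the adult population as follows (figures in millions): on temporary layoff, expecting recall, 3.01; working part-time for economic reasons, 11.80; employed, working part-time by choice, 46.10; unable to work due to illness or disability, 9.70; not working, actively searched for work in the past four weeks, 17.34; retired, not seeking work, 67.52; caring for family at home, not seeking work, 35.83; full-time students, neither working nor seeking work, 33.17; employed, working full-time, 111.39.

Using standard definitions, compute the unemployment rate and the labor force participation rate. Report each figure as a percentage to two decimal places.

Unemployment rate ≈ 10.73%; labor force participation rate ≈ 56.46%.

Employed = 11.80 + 46.10 + 111.39 = 169.29 million (anyone who worked, including part-time for economic reasons, counts as employed).
Unemployed = 3.01 + 17.34 = 20.35 million (jobless and actively searching, or on temporary layoff).
Labor force = 169.29 + 20.35 = 189.64 million.
Not in labor force = 9.70 + 67.52 + 35.83 + 33.17 = 146.22 million (those not working and not actively searching are outside the labor force).
Civilian working-age population = 189.64 + 146.22 = 335.86 million.
Unemployment rate = 20.35 / 189.64 = 10.73%.
Labor force participation rate = 189.64 / 335.86 = 56.46%.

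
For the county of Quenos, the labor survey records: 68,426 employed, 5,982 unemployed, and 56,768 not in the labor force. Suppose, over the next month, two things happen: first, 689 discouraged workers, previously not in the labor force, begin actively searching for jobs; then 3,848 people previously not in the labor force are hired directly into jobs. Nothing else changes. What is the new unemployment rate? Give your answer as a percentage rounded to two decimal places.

Initially, labor force = 68,426 + 5,982 = 74,408, so u = 5,982/74,408 = 8.04%.
After the first change, unemployed and labor force both rise by 689 → E = 68,426, U = 6,671, labor force = 75,097.
After the second change, employed and labor force both rise by 3,848; unemployed unchanged → E = 72,274, U = 6,671, labor force = 78,945.
New unemployment rate = 6,671 / 78,945 = 8.45%.

New unemployment rate ≈ 8.45%.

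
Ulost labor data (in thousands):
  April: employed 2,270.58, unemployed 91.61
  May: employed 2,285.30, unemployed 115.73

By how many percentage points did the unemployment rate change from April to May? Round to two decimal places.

The unemployment rate changed by +0.94 percentage points.

April: labor force = 2,270.58 + 91.61 = 2,362.19; u = 91.61/2,362.19 = 3.88%.
May: labor force = 2,285.30 + 115.73 = 2,401.03; u = 115.73/2,401.03 = 4.82%.
Change = 4.82% − 3.88% = +0.94 pp.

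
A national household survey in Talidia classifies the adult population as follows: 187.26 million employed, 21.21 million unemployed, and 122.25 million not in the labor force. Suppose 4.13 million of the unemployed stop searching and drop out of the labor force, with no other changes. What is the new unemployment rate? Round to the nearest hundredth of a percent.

Initially, labor force = 187.26 + 21.21 = 208.47 million, so u = 21.21/208.47 = 10.17%.
After the change, unemployed and labor force both fall by 4.13 → E = 187.26, U = 17.08, labor force = 204.34 million.
New unemployment rate = 17.08 / 204.34 = 8.36%.

New unemployment rate ≈ 8.36%.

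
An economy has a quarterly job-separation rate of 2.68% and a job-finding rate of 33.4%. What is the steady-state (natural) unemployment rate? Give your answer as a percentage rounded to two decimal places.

Steady-state unemployment rate ≈ 7.43%.

At steady state the flows balance: s·E = f·U, so U/(E+U) = s/(s+f).
u* = 2.68 / (2.68 + 33.4) = 2.68 / 36.08 = 7.43%.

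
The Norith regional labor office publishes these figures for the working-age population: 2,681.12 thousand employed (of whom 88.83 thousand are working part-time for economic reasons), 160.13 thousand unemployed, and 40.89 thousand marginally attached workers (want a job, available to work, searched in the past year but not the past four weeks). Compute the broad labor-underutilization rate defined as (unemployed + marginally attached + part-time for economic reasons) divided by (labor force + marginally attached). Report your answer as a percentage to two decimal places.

Labor force = 2,681.12 + 160.13 = 2,841.25 thousand.
Numerator = 160.13 + 40.89 + 88.83 = 289.85 thousand.
Denominator = 2,841.25 + 40.89 = 2,882.14 thousand.
Broad rate = 289.85 / 2,882.14 = 10.06%.

Broad underutilization rate ≈ 10.06%.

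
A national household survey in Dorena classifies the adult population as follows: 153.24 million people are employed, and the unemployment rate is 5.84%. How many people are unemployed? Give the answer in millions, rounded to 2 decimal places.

Let U be the number unemployed. The labor force is E + U, and U/(E+U) = 0.0584.
So U = 0.0584 × 153.24 / (1 − 0.0584) = 8.9492 / 0.9416 ≈ 9.50 million.

About 9.50 million are unemployed.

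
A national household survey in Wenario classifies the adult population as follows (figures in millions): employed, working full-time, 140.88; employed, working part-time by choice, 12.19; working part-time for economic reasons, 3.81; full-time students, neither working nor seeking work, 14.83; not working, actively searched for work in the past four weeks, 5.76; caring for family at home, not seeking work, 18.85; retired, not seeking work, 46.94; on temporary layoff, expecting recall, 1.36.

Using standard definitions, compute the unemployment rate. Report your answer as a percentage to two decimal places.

Unemployment rate ≈ 4.34%.

Employed = 140.88 + 12.19 + 3.81 = 156.88 million (anyone who worked, including part-time for economic reasons, counts as employed).
Unemployed = 5.76 + 1.36 = 7.12 million (jobless and actively searching, or on temporary layoff).
Labor force = 156.88 + 7.12 = 164.00 million.
Unemployment rate = 7.12 / 164.00 = 4.34%.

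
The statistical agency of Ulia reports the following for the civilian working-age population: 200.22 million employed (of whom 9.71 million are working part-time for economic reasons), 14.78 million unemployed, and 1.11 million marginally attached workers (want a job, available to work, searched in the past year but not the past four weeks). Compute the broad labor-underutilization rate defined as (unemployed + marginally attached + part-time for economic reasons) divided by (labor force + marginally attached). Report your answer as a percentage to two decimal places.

Labor force = 200.22 + 14.78 = 215.00 million.
Numerator = 14.78 + 1.11 + 9.71 = 25.60 million.
Denominator = 215.00 + 1.11 = 216.11 million.
Broad rate = 25.60 / 216.11 = 11.85%.

Broad underutilization rate ≈ 11.85%.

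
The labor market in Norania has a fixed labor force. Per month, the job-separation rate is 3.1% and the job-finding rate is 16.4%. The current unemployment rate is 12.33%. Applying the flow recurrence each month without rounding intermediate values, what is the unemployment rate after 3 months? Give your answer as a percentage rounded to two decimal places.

With a fixed labor force, u_{t+1} = u_t + s·(1−u_t) − f·u_t = u_t·(1−s−f) + s.
Here 1−s−f = 0.805 and s = 0.031.
u_1 = 0.123300 × 0.805 + 0.031 = 0.130256.
u_2 = 0.130256 × 0.805 + 0.031 = 0.135856.
u_3 = 0.135856 × 0.805 + 0.031 = 0.140364.

Unemployment rate after three months ≈ 14.04%.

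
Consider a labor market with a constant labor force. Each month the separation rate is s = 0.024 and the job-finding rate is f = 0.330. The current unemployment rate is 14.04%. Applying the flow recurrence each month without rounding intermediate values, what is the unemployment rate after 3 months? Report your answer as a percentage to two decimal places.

Unemployment rate after three months ≈ 8.74%.

With a fixed labor force, u_{t+1} = u_t + s·(1−u_t) − f·u_t = u_t·(1−s−f) + s.
Here 1−s−f = 0.646 and s = 0.024.
u_1 = 0.140400 × 0.646 + 0.024 = 0.114698.
u_2 = 0.114698 × 0.646 + 0.024 = 0.098095.
u_3 = 0.098095 × 0.646 + 0.024 = 0.087369.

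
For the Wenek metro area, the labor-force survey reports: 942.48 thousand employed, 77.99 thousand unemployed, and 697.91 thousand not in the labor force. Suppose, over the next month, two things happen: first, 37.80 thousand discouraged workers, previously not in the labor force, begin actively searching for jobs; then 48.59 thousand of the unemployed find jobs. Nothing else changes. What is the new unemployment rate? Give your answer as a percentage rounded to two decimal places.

Initially, labor force = 942.48 + 77.99 = 1,020.47 thousand, so u = 77.99/1,020.47 = 7.64%.
After the first change, unemployed and labor force both rise by 37.80 → E = 942.48, U = 115.79, labor force = 1,058.27 thousand.
After the second change, unemployed falls and employed rises by 48.59; labor force unchanged → E = 991.07, U = 67.20, labor force = 1,058.27 thousand.
New unemployment rate = 67.20 / 1,058.27 = 6.35%.

New unemployment rate ≈ 6.35%.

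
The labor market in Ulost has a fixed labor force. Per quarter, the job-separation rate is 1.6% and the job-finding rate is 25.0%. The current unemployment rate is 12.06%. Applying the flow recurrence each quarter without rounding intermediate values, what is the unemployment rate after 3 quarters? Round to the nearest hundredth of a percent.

Unemployment rate after three quarters ≈ 8.41%.

With a fixed labor force, u_{t+1} = u_t + s·(1−u_t) − f·u_t = u_t·(1−s−f) + s.
Here 1−s−f = 0.734 and s = 0.016.
u_1 = 0.120600 × 0.734 + 0.016 = 0.104520.
u_2 = 0.104520 × 0.734 + 0.016 = 0.092718.
u_3 = 0.092718 × 0.734 + 0.016 = 0.084055.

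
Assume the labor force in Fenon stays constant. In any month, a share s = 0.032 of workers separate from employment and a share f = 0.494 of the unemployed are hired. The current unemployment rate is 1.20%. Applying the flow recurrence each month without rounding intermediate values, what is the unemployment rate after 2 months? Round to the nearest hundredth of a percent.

Unemployment rate after two months ≈ 4.99%.

With a fixed labor force, u_{t+1} = u_t + s·(1−u_t) − f·u_t = u_t·(1−s−f) + s.
Here 1−s−f = 0.474 and s = 0.032.
u_1 = 0.012000 × 0.474 + 0.032 = 0.037688.
u_2 = 0.037688 × 0.474 + 0.032 = 0.049864.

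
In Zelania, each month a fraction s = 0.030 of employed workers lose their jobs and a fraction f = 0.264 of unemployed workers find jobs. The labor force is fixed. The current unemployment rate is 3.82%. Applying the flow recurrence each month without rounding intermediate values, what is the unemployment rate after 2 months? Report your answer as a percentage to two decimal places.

With a fixed labor force, u_{t+1} = u_t + s·(1−u_t) − f·u_t = u_t·(1−s−f) + s.
Here 1−s−f = 0.706 and s = 0.030.
u_1 = 0.038200 × 0.706 + 0.030 = 0.056969.
u_2 = 0.056969 × 0.706 + 0.030 = 0.070220.

Unemployment rate after two months ≈ 7.02%.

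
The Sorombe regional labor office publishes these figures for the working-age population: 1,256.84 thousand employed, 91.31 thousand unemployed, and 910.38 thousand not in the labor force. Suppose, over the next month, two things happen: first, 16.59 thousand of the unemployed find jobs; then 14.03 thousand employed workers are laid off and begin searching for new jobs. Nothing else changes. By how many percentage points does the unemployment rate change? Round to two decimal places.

Initially, labor force = 1,256.84 + 91.31 = 1,348.15 thousand, so u = 91.31/1,348.15 = 6.77%.
After the first change, unemployed falls and employed rises by 16.59; labor force unchanged → E = 1,273.43, U = 74.72, labor force = 1,348.15 thousand.
After the second change, employed falls and unemployed rises by 14.03; labor force unchanged → E = 1,259.40, U = 88.75, labor force = 1,348.15 thousand.
New unemployment rate = 88.75 / 1,348.15 = 6.58%.
Change = 6.58% − 6.77% = −0.19 percentage points.

The unemployment rate changes by −0.19 percentage points.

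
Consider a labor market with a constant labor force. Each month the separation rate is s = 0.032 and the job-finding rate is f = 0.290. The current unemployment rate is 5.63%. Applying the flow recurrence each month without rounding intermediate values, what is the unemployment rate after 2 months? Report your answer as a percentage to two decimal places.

With a fixed labor force, u_{t+1} = u_t + s·(1−u_t) − f·u_t = u_t·(1−s−f) + s.
Here 1−s−f = 0.678 and s = 0.032.
u_1 = 0.056300 × 0.678 + 0.032 = 0.070171.
u_2 = 0.070171 × 0.678 + 0.032 = 0.079576.

Unemployment rate after two months ≈ 7.96%.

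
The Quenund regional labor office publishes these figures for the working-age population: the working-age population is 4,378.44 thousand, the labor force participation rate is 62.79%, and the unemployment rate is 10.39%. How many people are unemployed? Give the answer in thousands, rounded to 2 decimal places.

About 285.64 thousand are unemployed.

Labor force = 0.6279 × 4,378.44 = 2,749.22 thousand.
Unemployed = 0.1039 × 2,749.22 ≈ 285.64 thousand.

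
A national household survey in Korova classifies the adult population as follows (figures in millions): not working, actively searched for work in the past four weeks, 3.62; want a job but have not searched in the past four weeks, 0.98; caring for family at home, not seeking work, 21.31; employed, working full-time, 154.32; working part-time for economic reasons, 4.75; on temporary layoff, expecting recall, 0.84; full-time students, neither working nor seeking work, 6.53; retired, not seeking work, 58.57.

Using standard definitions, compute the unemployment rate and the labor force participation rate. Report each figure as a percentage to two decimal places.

Unemployment rate ≈ 2.73%; labor force participation rate ≈ 65.17%.

Employed = 154.32 + 4.75 = 159.07 million (anyone who worked, including part-time for economic reasons, counts as employed).
Unemployed = 3.62 + 0.84 = 4.46 million (jobless and actively searching, or on temporary layoff).
Labor force = 159.07 + 4.46 = 163.53 million.
Not in labor force = 0.98 + 21.31 + 6.53 + 58.57 = 87.39 million (those not working and not actively searching are outside the labor force — including those who want a job but have given up searching).
Civilian working-age population = 163.53 + 87.39 = 250.92 million.
Unemployment rate = 4.46 / 163.53 = 2.73%.
Labor force participation rate = 163.53 / 250.92 = 65.17%.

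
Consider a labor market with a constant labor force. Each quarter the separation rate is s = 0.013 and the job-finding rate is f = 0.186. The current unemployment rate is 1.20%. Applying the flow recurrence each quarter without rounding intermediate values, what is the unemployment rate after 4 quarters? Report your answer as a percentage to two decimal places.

Unemployment rate after four quarters ≈ 4.34%.

With a fixed labor force, u_{t+1} = u_t + s·(1−u_t) − f·u_t = u_t·(1−s−f) + s.
Here 1−s−f = 0.801 and s = 0.013.
u_1 = 0.012000 × 0.801 + 0.013 = 0.022612.
u_2 = 0.022612 × 0.801 + 0.013 = 0.031112.
u_3 = 0.031112 × 0.801 + 0.013 = 0.037921.
u_4 = 0.037921 × 0.801 + 0.013 = 0.043375.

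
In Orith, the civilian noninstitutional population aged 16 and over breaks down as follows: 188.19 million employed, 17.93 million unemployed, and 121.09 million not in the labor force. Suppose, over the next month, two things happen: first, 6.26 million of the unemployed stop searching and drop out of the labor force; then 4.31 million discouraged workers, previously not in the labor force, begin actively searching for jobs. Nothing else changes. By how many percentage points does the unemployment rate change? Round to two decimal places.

The unemployment rate changes by −0.87 percentage points.

Initially, labor force = 188.19 + 17.93 = 206.12 million, so u = 17.93/206.12 = 8.70%.
After the first change, unemployed and labor force both fall by 6.26 → E = 188.19, U = 11.67, labor force = 199.86 million.
After the second change, unemployed and labor force both rise by 4.31 → E = 188.19, U = 15.98, labor force = 204.17 million.
New unemployment rate = 15.98 / 204.17 = 7.83%.
Change = 7.83% − 8.70% = −0.87 percentage points.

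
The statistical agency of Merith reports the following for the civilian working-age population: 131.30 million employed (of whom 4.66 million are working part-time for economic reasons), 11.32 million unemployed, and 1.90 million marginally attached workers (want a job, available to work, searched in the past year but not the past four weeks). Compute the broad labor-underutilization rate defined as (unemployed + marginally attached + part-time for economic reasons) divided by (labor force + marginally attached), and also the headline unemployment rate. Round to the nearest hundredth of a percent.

Broad underutilization rate ≈ 12.37%; headline unemployment rate ≈ 7.94%.

Labor force = 131.30 + 11.32 = 142.62 million.
Numerator = 11.32 + 1.90 + 4.66 = 17.88 million.
Denominator = 142.62 + 1.90 = 144.52 million.
Broad rate = 17.88 / 144.52 = 12.37%.
Headline unemployment rate = 11.32 / 142.62 = 7.94%.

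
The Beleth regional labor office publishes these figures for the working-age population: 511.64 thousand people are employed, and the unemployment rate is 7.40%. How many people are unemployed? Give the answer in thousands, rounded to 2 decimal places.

About 40.89 thousand are unemployed.

Let U be the number unemployed. The labor force is E + U, and U/(E+U) = 0.0740.
So U = 0.0740 × 511.64 / (1 − 0.0740) = 37.8614 / 0.9260 ≈ 40.89 thousand.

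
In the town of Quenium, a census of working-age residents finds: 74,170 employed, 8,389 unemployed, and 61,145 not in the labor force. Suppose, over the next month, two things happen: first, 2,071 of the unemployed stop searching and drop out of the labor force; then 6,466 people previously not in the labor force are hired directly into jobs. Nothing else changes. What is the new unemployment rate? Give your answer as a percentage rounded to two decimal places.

Initially, labor force = 74,170 + 8,389 = 82,559, so u = 8,389/82,559 = 10.16%.
After the first change, unemployed and labor force both fall by 2,071 → E = 74,170, U = 6,318, labor force = 80,488.
After the second change, employed and labor force both rise by 6,466; unemployed unchanged → E = 80,636, U = 6,318, labor force = 86,954.
New unemployment rate = 6,318 / 86,954 = 7.27%.

New unemployment rate ≈ 7.27%.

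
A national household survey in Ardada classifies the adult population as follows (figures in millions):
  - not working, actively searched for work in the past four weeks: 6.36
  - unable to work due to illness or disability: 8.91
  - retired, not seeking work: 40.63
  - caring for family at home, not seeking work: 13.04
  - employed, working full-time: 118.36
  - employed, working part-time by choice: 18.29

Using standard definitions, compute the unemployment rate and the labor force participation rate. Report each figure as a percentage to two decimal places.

Employed = 118.36 + 18.29 = 136.65 million.
Unemployed = 6.36 million.
Labor force = 136.65 + 6.36 = 143.01 million.
Not in labor force = 8.91 + 40.63 + 13.04 = 62.58 million (those not working and not actively searching are outside the labor force).
Civilian working-age population = 143.01 + 62.58 = 205.59 million.
Unemployment rate = 6.36 / 143.01 = 4.45%.
Labor force participation rate = 143.01 / 205.59 = 69.56%.

Unemployment rate ≈ 4.45%; labor force participation rate ≈ 69.56%.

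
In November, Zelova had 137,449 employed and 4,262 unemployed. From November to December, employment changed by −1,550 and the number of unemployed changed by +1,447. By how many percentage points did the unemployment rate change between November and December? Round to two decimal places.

November: labor force = 137,449 + 4,262 = 141,711; u = 4,262/141,711 = 3.01%.
December: labor force = 135,899 + 5,709 = 141,608; u = 5,709/141,608 = 4.03%.
Change = 4.03% − 3.01% = +1.02 pp.

The unemployment rate changed by +1.02 percentage points.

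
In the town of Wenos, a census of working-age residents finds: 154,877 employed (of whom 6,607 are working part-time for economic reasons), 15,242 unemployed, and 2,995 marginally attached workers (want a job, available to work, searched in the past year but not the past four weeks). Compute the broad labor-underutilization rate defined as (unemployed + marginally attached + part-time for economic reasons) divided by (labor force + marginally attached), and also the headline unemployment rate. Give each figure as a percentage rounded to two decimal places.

Labor force = 154,877 + 15,242 = 170,119.
Numerator = 15,242 + 2,995 + 6,607 = 24,844.
Denominator = 170,119 + 2,995 = 173,114.
Broad rate = 24,844 / 173,114 = 14.35%.
Headline unemployment rate = 15,242 / 170,119 = 8.96%.

Broad underutilization rate ≈ 14.35%; headline unemployment rate ≈ 8.96%.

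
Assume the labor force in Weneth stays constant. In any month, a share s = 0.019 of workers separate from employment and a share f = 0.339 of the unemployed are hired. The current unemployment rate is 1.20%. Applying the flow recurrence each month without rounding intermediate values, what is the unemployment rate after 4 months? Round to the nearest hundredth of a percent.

Unemployment rate after four months ≈ 4.61%.

With a fixed labor force, u_{t+1} = u_t + s·(1−u_t) − f·u_t = u_t·(1−s−f) + s.
Here 1−s−f = 0.642 and s = 0.019.
u_1 = 0.012000 × 0.642 + 0.019 = 0.026704.
u_2 = 0.026704 × 0.642 + 0.019 = 0.036144.
u_3 = 0.036144 × 0.642 + 0.019 = 0.042204.
u_4 = 0.042204 × 0.642 + 0.019 = 0.046095.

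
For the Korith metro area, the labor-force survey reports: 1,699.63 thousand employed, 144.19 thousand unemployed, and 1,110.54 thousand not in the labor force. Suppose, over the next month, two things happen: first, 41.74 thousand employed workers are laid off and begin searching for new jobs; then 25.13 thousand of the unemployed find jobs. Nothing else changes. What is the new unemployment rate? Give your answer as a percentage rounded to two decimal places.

New unemployment rate ≈ 8.72%.

Initially, labor force = 1,699.63 + 144.19 = 1,843.82 thousand, so u = 144.19/1,843.82 = 7.82%.
After the first change, employed falls and unemployed rises by 41.74; labor force unchanged → E = 1,657.89, U = 185.93, labor force = 1,843.82 thousand.
After the second change, unemployed falls and employed rises by 25.13; labor force unchanged → E = 1,683.02, U = 160.80, labor force = 1,843.82 thousand.
New unemployment rate = 160.80 / 1,843.82 = 8.72%.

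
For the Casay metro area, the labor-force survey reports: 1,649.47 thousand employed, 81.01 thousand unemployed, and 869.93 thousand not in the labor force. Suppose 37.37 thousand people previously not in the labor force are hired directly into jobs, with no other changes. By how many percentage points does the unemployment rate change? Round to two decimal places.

Initially, labor force = 1,649.47 + 81.01 = 1,730.48 thousand, so u = 81.01/1,730.48 = 4.68%.
After the change, employed and labor force both rise by 37.37; unemployed unchanged → E = 1,686.84, U = 81.01, labor force = 1,767.85 thousand.
New unemployment rate = 81.01 / 1,767.85 = 4.58%.
Change = 4.58% − 4.68% = −0.10 percentage points.

The unemployment rate changes by −0.10 percentage points.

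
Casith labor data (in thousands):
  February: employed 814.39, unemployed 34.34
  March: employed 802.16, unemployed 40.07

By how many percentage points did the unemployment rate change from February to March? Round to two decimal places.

February: labor force = 814.39 + 34.34 = 848.73; u = 34.34/848.73 = 4.05%.
March: labor force = 802.16 + 40.07 = 842.23; u = 40.07/842.23 = 4.76%.
Change = 4.76% − 4.05% = +0.71 pp.

The unemployment rate changed by +0.71 percentage points.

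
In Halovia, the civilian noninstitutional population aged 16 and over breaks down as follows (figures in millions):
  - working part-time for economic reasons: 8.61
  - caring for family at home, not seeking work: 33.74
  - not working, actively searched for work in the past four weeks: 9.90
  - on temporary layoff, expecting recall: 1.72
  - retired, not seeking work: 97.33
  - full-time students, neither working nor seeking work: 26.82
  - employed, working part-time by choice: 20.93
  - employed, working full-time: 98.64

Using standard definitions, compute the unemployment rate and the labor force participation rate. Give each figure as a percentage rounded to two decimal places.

Unemployment rate ≈ 8.31%; labor force participation rate ≈ 46.96%.

Employed = 8.61 + 20.93 + 98.64 = 128.18 million (anyone who worked, including part-time for economic reasons, counts as employed).
Unemployed = 9.90 + 1.72 = 11.62 million (jobless and actively searching, or on temporary layoff).
Labor force = 128.18 + 11.62 = 139.80 million.
Not in labor force = 33.74 + 97.33 + 26.82 = 157.89 million (those not working and not actively searching are outside the labor force).
Civilian working-age population = 139.80 + 157.89 = 297.69 million.
Unemployment rate = 11.62 / 139.80 = 8.31%.
Labor force participation rate = 139.80 / 297.69 = 46.96%.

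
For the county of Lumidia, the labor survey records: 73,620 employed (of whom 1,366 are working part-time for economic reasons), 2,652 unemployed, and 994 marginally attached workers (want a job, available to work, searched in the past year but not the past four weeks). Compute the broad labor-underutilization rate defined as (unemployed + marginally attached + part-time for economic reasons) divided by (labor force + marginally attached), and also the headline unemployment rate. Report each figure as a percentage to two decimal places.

Labor force = 73,620 + 2,652 = 76,272.
Numerator = 2,652 + 994 + 1,366 = 5,012.
Denominator = 76,272 + 994 = 77,266.
Broad rate = 5,012 / 77,266 = 6.49%.
Headline unemployment rate = 2,652 / 76,272 = 3.48%.

Broad underutilization rate ≈ 6.49%; headline unemployment rate ≈ 3.48%.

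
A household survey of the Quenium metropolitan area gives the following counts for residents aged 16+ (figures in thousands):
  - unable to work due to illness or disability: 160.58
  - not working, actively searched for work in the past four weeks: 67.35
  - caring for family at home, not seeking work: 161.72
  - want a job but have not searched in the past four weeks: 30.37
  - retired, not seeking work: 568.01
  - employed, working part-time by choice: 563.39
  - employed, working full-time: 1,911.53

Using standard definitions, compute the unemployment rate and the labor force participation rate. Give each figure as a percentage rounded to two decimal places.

Employed = 563.39 + 1,911.53 = 2,474.92 thousand.
Unemployed = 67.35 thousand.
Labor force = 2,474.92 + 67.35 = 2,542.27 thousand.
Not in labor force = 160.58 + 161.72 + 30.37 + 568.01 = 920.68 thousand (those not working and not actively searching are outside the labor force — including those who want a job but have given up searching).
Civilian working-age population = 2,542.27 + 920.68 = 3,462.95 thousand.
Unemployment rate = 67.35 / 2,542.27 = 2.65%.
Labor force participation rate = 2,542.27 / 3,462.95 = 73.41%.

Unemployment rate ≈ 2.65%; labor force participation rate ≈ 73.41%.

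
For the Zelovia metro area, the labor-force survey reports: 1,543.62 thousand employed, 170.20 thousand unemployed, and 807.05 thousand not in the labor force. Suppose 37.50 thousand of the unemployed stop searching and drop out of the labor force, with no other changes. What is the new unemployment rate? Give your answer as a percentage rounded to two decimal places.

Initially, labor force = 1,543.62 + 170.20 = 1,713.82 thousand, so u = 170.20/1,713.82 = 9.93%.
After the change, unemployed and labor force both fall by 37.50 → E = 1,543.62, U = 132.70, labor force = 1,676.32 thousand.
New unemployment rate = 132.70 / 1,676.32 = 7.92%.

New unemployment rate ≈ 7.92%.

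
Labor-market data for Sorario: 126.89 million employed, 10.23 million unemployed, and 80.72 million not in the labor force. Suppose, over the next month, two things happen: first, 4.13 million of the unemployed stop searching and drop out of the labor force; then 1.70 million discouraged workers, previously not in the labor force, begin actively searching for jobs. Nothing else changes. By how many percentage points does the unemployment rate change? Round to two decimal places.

The unemployment rate changes by −1.67 percentage points.

Initially, labor force = 126.89 + 10.23 = 137.12 million, so u = 10.23/137.12 = 7.46%.
After the first change, unemployed and labor force both fall by 4.13 → E = 126.89, U = 6.10, labor force = 132.99 million.
After the second change, unemployed and labor force both rise by 1.70 → E = 126.89, U = 7.80, labor force = 134.69 million.
New unemployment rate = 7.80 / 134.69 = 5.79%.
Change = 5.79% − 7.46% = −1.67 percentage points.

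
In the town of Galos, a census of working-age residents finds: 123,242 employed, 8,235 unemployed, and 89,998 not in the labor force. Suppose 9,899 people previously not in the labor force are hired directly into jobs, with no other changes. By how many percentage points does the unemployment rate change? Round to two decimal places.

The unemployment rate changes by −0.44 percentage points.

Initially, labor force = 123,242 + 8,235 = 131,477, so u = 8,235/131,477 = 6.26%.
After the change, employed and labor force both rise by 9,899; unemployed unchanged → E = 133,141, U = 8,235, labor force = 141,376.
New unemployment rate = 8,235 / 141,376 = 5.82%.
Change = 5.82% − 6.26% = −0.44 percentage points.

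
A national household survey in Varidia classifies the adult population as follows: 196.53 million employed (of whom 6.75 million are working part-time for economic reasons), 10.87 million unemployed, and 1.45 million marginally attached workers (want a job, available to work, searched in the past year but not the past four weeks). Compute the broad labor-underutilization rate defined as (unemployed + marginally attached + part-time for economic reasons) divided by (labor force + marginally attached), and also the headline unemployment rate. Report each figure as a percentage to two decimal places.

Broad underutilization rate ≈ 9.13%; headline unemployment rate ≈ 5.24%.

Labor force = 196.53 + 10.87 = 207.40 million.
Numerator = 10.87 + 1.45 + 6.75 = 19.07 million.
Denominator = 207.40 + 1.45 = 208.85 million.
Broad rate = 19.07 / 208.85 = 9.13%.
Headline unemployment rate = 10.87 / 207.40 = 5.24%.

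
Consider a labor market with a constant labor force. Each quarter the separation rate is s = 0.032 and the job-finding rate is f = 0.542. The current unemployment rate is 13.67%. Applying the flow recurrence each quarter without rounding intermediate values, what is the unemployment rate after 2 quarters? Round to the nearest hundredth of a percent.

Unemployment rate after two quarters ≈ 7.04%.

With a fixed labor force, u_{t+1} = u_t + s·(1−u_t) − f·u_t = u_t·(1−s−f) + s.
Here 1−s−f = 0.426 and s = 0.032.
u_1 = 0.136700 × 0.426 + 0.032 = 0.090234.
u_2 = 0.090234 × 0.426 + 0.032 = 0.070440.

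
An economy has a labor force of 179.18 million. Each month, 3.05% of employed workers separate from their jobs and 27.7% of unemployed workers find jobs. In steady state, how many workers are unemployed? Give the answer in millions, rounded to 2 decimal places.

About 17.77 million are unemployed in steady state.

Steady-state unemployment rate u* = s/(s+f) = 3.05/(3.05+27.7) = 0.099187.
Unemployed = u* × labor force = 0.099187 × 179.18 ≈ 17.77 million.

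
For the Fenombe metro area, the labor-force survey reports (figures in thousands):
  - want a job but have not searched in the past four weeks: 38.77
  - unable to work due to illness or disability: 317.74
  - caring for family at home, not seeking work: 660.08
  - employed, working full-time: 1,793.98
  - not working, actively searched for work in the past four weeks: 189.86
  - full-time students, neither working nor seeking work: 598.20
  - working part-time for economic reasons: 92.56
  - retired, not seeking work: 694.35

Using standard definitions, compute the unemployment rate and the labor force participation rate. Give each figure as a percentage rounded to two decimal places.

Employed = 1,793.98 + 92.56 = 1,886.54 thousand (anyone who worked, including part-time for economic reasons, counts as employed).
Unemployed = 189.86 thousand.
Labor force = 1,886.54 + 189.86 = 2,076.40 thousand.
Not in labor force = 38.77 + 317.74 + 660.08 + 598.20 + 694.35 = 2,309.14 thousand (those not working and not actively searching are outside the labor force — including those who want a job but have given up searching).
Civilian working-age population = 2,076.40 + 2,309.14 = 4,385.54 thousand.
Unemployment rate = 189.86 / 2,076.40 = 9.14%.
Labor force participation rate = 2,076.40 / 4,385.54 = 47.35%.

Unemployment rate ≈ 9.14%; labor force participation rate ≈ 47.35%.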